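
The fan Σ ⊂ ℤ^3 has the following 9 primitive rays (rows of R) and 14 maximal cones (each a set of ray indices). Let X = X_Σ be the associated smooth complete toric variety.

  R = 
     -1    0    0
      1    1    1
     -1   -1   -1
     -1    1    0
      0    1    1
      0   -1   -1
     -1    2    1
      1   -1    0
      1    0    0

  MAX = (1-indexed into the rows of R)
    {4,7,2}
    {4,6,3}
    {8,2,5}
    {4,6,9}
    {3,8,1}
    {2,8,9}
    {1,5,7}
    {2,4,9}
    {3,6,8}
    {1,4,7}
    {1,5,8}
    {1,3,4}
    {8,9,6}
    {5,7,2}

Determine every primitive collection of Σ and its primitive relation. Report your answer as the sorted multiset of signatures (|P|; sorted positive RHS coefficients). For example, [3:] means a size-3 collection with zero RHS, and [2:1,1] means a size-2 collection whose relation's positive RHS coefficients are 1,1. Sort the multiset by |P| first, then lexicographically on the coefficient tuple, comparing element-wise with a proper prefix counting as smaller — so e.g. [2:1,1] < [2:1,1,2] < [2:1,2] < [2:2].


15 minimal non-faces of Δ(Σ) (on 9 rays):

  {1,9}:  v_{1} + v_{9} = 0  →  sig = [2:]
  {2,3}:  v_{2} + v_{3} = 0  →  sig = [2:]
  {4,8}:  v_{4} + v_{8} = 0  →  sig = [2:]
  {5,6}:  v_{5} + v_{6} = 0  →  sig = [2:]
  {1,2}:  v_{1} + v_{2} = v_{5}  →  sig = [2:1]
  {1,6}:  v_{1} + v_{6} = v_{3}  →  sig = [2:1]
  {2,6}:  v_{2} + v_{6} = v_{9}  →  sig = [2:1]
  {3,5}:  v_{3} + v_{5} = v_{1}  →  sig = [2:1]
  {3,9}:  v_{3} + v_{9} = v_{6}  →  sig = [2:1]
  {4,5}:  v_{4} + v_{5} = v_{7}  →  sig = [2:1]
  {5,9}:  v_{5} + v_{9} = v_{2}  →  sig = [2:1]
  {6,7}:  v_{6} + v_{7} = v_{4}  →  sig = [2:1]
  {7,8}:  v_{7} + v_{8} = v_{5}  →  sig = [2:1]
  {3,7}:  v_{3} + v_{7} = v_{1} + v_{4}  →  sig = [2:1,1]
  {7,9}:  v_{7} + v_{9} = v_{2} + v_{4}  →  sig = [2:1,1]

Sorted signature multiset PRS(X):
    [2:]
    [2:]
    [2:]
    [2:]
    [2:1]
    [2:1]
    [2:1]
    [2:1]
    [2:1]
    [2:1]
    [2:1]
    [2:1]
    [2:1]
    [2:1,1]
    [2:1,1]


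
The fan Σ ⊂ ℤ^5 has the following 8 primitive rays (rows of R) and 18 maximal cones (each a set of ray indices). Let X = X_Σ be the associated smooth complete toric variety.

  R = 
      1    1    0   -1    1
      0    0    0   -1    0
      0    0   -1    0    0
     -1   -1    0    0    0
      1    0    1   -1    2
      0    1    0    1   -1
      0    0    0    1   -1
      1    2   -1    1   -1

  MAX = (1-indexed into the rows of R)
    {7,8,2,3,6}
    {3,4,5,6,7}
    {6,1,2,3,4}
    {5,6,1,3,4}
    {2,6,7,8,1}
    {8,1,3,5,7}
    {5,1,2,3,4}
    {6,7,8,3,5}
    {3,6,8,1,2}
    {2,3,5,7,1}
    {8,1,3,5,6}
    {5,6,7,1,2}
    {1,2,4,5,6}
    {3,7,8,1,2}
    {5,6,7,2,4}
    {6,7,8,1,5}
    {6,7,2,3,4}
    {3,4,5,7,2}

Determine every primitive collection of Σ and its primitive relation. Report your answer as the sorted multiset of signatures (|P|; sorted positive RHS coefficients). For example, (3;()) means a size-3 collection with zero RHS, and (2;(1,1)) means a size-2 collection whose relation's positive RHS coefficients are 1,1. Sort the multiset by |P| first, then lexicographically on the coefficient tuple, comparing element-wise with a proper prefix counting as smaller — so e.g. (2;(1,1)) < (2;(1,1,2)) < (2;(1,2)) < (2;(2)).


Primitive collections (5):

  P={4,8}:  v_{4} + v_{8} = v_{3} + v_{6} — sig = (2;(1,1))
  P={1,4,7}:  v_{1} + v_{4} + v_{7} = 0 — sig = (3;())
  P={2,5,8}:  v_{2} + v_{5} + v_{8} = 2·v_{1} + v_{7} — sig = (3;(1,2))
  P={1,3,6,7}:  v_{1} + v_{3} + v_{6} + v_{7} = v_{8} — sig = (4;(1))
  P={2,3,5,6}:  v_{2} + v_{3} + v_{5} + v_{6} = v_{1} — sig = (4;(1))

so the primitive-relation signature multiset is
[(2;(1,1)), (3;()), (3;(1,2)), (4;(1)), (4;(1))]


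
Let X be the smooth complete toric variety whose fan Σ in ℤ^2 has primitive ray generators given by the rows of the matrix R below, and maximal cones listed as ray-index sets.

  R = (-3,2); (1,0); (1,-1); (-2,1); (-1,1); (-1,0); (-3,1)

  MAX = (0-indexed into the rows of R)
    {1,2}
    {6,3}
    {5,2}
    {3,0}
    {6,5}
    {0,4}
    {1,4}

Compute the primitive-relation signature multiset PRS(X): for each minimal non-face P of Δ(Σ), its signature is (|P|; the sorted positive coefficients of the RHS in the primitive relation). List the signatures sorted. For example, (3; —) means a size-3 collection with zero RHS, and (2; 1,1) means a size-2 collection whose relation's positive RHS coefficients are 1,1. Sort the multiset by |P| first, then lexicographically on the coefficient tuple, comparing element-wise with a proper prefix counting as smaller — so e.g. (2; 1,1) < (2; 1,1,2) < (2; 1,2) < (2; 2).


|primitive collections| = 14. Relations:

  {1,5}:  v_{1} + v_{5} = 0  ⟹  sig = (2; —)
  {2,4}:  v_{2} + v_{4} = 0  ⟹  sig = (2; —)
  {0,2}:  v_{0} + v_{2} = v_{3}  ⟹  sig = (2; 1)
  {1,3}:  v_{1} + v_{3} = v_{4}  ⟹  sig = (2; 1)
  {1,6}:  v_{1} + v_{6} = v_{3}  ⟹  sig = (2; 1)
  {2,3}:  v_{2} + v_{3} = v_{5}  ⟹  sig = (2; 1)
  {3,4}:  v_{3} + v_{4} = v_{0}  ⟹  sig = (2; 1)
  {3,5}:  v_{3} + v_{5} = v_{6}  ⟹  sig = (2; 1)
  {4,5}:  v_{4} + v_{5} = v_{3}  ⟹  sig = (2; 1)
  {0,1}:  v_{0} + v_{1} = 2·v_{4}  ⟹  sig = (2; 2)
  {0,5}:  v_{0} + v_{5} = 2·v_{3}  ⟹  sig = (2; 2)
  {2,6}:  v_{2} + v_{6} = 2·v_{5}  ⟹  sig = (2; 2)
  {4,6}:  v_{4} + v_{6} = 2·v_{3}  ⟹  sig = (2; 2)
  {0,6}:  v_{0} + v_{6} = 3·v_{3}  ⟹  sig = (2; 3)

Signatures (|P|; sorted positive RHS coefficients), sorted:
[(2; —), (2; —), (2; 1), (2; 1), (2; 1), (2; 1), (2; 1), (2; 1), (2; 1), (2; 2), (2; 2), (2; 2), (2; 2), (2; 3)]


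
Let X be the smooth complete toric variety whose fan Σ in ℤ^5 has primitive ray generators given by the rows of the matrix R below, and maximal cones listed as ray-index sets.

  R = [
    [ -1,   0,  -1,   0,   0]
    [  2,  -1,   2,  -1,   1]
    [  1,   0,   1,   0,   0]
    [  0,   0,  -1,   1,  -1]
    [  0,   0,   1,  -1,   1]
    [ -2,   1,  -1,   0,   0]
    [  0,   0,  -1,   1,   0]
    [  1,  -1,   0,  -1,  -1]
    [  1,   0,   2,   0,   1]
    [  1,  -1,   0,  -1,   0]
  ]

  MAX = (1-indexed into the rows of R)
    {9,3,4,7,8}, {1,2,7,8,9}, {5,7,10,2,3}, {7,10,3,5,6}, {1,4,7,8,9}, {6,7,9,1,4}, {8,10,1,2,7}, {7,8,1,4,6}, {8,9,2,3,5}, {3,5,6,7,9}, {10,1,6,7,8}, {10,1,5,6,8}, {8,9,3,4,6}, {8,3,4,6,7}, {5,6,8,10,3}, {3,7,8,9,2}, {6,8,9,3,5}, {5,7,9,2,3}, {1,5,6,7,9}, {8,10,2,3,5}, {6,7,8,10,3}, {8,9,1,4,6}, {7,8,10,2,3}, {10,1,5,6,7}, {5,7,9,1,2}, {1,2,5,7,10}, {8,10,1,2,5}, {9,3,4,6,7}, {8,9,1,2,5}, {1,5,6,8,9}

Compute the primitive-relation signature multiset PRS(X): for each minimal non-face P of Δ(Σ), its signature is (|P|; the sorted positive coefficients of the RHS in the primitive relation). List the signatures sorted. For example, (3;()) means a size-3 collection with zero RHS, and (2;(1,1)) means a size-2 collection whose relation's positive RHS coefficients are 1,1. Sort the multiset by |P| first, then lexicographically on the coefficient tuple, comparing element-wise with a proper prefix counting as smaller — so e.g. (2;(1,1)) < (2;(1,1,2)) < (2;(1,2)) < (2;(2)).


8 minimal non-faces of Δ(Σ) (on 10 rays):

  • {1,3}:  v_{1} + v_{3} = 0  ⇒ sig = (2;())
  • {4,5}:  v_{4} + v_{5} = 0  ⇒ sig = (2;())
  • {2,6}:  v_{2} + v_{6} = v_{5}  ⇒ sig = (2;(1))
  • {9,10}:  v_{9} + v_{10} = v_{2}  ⇒ sig = (2;(1))
  • {4,10}:  v_{4} + v_{10} = v_{7} + v_{8}  ⇒ sig = (2;(1,1))
  • {2,4}:  v_{2} + v_{4} = v_{7} + v_{8} + v_{9}  ⇒ sig = (2;(1,1,1))
  • {5,7,8}:  v_{5} + v_{7} + v_{8} = v_{10}  ⇒ sig = (3;(1))
  • {6,7,8,9}:  v_{6} + v_{7} + v_{8} + v_{9} = 0  ⇒ sig = (4;())

Hence PRS(X_Σ) =
    |P|=2: 6 collections, coeffs (), (), (1), (1), (1,1), (1,1,1)
    |P|=3: 1 collection, coeffs (1)
    |P|=4: 1 collection, coeffs ()


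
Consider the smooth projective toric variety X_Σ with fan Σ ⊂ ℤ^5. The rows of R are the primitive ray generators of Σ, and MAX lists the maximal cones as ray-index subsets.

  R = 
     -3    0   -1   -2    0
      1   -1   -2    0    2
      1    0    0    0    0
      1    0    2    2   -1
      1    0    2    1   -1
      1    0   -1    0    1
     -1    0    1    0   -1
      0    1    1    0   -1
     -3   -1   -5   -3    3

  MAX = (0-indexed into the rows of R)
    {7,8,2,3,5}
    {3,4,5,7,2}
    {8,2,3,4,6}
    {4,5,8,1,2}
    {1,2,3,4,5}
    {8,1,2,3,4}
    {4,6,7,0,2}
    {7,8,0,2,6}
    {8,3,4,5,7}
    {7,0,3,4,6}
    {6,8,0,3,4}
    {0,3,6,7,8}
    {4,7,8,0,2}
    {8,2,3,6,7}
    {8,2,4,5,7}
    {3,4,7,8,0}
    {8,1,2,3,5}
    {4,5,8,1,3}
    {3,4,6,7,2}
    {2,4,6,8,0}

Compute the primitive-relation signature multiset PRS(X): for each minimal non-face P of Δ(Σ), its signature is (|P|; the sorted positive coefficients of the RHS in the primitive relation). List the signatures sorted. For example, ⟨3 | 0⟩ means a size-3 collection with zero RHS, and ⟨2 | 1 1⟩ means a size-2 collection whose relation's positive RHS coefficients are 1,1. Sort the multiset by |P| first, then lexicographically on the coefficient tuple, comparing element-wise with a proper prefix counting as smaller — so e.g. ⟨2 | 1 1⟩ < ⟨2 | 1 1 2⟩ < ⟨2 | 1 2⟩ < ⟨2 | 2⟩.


Σ has 9 primitive collections:

  P = {5,6}:  v_{5} + v_{6} = 0 — sig = ⟨2 | 0⟩
  P = {1,7}:  v_{1} + v_{7} = v_{5} — sig = ⟨2 | 1⟩
  P = {0,1}:  v_{0} + v_{1} = v_{4} + v_{8} — sig = ⟨2 | 1 1⟩
  P = {0,5}:  v_{0} + v_{5} = v_{4} + v_{7} + v_{8} — sig = ⟨2 | 1 1 1⟩
  P = {1,6}:  v_{1} + v_{6} = v_{2} + v_{3} + v_{4} + v_{8} — sig = ⟨2 | 1 1 1 1⟩
  P = {0,2,3}:  v_{0} + v_{2} + v_{3} = v_{6} — sig = ⟨3 | 1⟩
  P = {4,6,7,8}:  v_{4} + v_{6} + v_{7} + v_{8} = v_{0} — sig = ⟨4 | 1⟩
  P = {2,3,4,7,8}:  v_{2} + v_{3} + v_{4} + v_{7} + v_{8} = 0 — sig = ⟨5 | 0⟩
  P = {2,3,4,5,8}:  v_{2} + v_{3} + v_{4} + v_{5} + v_{8} = v_{1} — sig = ⟨5 | 1⟩

Signatures (|P|; sorted positive RHS coefficients), sorted:
    ⟨2 | 0⟩
    ⟨2 | 1⟩
    ⟨2 | 1 1⟩
    ⟨2 | 1 1 1⟩
    ⟨2 | 1 1 1 1⟩
    ⟨3 | 1⟩
    ⟨4 | 1⟩
    ⟨5 | 0⟩
    ⟨5 | 1⟩


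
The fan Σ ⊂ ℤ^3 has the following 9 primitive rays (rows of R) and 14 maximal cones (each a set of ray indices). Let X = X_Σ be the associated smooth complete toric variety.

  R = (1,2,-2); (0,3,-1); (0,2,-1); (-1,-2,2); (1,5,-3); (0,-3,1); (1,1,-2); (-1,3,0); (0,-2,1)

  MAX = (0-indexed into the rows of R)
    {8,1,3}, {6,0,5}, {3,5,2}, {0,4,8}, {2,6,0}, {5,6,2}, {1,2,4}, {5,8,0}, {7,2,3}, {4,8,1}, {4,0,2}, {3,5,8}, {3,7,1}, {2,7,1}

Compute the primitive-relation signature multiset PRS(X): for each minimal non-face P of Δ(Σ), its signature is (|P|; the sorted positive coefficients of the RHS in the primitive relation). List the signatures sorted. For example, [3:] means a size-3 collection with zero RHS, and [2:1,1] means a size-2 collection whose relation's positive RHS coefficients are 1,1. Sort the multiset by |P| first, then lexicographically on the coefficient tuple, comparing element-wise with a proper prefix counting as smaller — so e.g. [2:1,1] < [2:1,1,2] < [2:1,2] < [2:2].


Minimal non-faces — 17 found among 9 rays, 14 max cones:

  P={0,3}:  v_{0} + v_{3} = 0  so sig = [2:]
  P={1,5}:  v_{1} + v_{5} = 0  so sig = [2:]
  P={2,8}:  v_{2} + v_{8} = 0  so sig = [2:]
  P={0,1}:  v_{0} + v_{1} = v_{4}  so sig = [2:1]
  P={3,4}:  v_{3} + v_{4} = v_{1}  so sig = [2:1]
  P={4,5}:  v_{4} + v_{5} = v_{0}  so sig = [2:1]
  P={0,7}:  v_{0} + v_{7} = v_{1} + v_{2}  so sig = [2:1,1]
  P={1,6}:  v_{1} + v_{6} = v_{0} + v_{2}  so sig = [2:1,1]
  P={3,6}:  v_{3} + v_{6} = v_{2} + v_{5}  so sig = [2:1,1]
  P={5,7}:  v_{5} + v_{7} = v_{2} + v_{3}  so sig = [2:1,1]
  P={6,8}:  v_{6} + v_{8} = v_{0} + v_{5}  so sig = [2:1,1]
  P={7,8}:  v_{7} + v_{8} = v_{1} + v_{3}  so sig = [2:1,1]
  P={4,6}:  v_{4} + v_{6} = 2·v_{0} + v_{2}  so sig = [2:1,2]
  P={4,7}:  v_{4} + v_{7} = 2·v_{1} + v_{2}  so sig = [2:1,2]
  P={6,7}:  v_{6} + v_{7} = 2·v_{2}  so sig = [2:2]
  P={0,2,5}:  v_{0} + v_{2} + v_{5} = v_{6}  so sig = [3:1]
  P={1,2,3}:  v_{1} + v_{2} + v_{3} = v_{7}  so sig = [3:1]

Hence PRS(X_Σ) =
    |P|=2: 15 collections, coeffs (), (), (), (1), (1), (1), (1,1), (1,1), (1,1), (1,1), (1,1), (1,1), (1,2), (1,2), (2)
    |P|=3: 2 collections, coeffs (1), (1)


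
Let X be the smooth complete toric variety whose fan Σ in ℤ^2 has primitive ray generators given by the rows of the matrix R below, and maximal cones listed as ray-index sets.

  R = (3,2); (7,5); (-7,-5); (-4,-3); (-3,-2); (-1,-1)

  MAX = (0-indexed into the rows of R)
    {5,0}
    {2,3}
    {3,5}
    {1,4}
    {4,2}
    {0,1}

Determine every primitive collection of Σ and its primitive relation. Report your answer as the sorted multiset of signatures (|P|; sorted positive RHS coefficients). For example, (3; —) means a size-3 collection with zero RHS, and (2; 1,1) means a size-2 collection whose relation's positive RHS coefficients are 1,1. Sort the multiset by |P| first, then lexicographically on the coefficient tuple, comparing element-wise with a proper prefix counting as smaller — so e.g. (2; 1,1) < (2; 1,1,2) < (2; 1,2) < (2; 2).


The 9 primitive collections of Σ (r=6, n=2):

  {0,4}:  v_{0} + v_{4} = 0  ⟹  sig = (2; —)
  {1,2}:  v_{1} + v_{2} = 0  ⟹  sig = (2; —)
  {0,2}:  v_{0} + v_{2} = v_{3}  ⟹  sig = (2; 1)
  {0,3}:  v_{0} + v_{3} = v_{5}  ⟹  sig = (2; 1)
  {1,3}:  v_{1} + v_{3} = v_{0}  ⟹  sig = (2; 1)
  {3,4}:  v_{3} + v_{4} = v_{2}  ⟹  sig = (2; 1)
  {4,5}:  v_{4} + v_{5} = v_{3}  ⟹  sig = (2; 1)
  {1,5}:  v_{1} + v_{5} = 2·v_{0}  ⟹  sig = (2; 2)
  {2,5}:  v_{2} + v_{5} = 2·v_{3}  ⟹  sig = (2; 2)

Signatures (|P|; sorted positive RHS coefficients), sorted:
    |P|=2: 9 collections, coeffs (), (), (1), (1), (1), (1), (1), (2), (2)


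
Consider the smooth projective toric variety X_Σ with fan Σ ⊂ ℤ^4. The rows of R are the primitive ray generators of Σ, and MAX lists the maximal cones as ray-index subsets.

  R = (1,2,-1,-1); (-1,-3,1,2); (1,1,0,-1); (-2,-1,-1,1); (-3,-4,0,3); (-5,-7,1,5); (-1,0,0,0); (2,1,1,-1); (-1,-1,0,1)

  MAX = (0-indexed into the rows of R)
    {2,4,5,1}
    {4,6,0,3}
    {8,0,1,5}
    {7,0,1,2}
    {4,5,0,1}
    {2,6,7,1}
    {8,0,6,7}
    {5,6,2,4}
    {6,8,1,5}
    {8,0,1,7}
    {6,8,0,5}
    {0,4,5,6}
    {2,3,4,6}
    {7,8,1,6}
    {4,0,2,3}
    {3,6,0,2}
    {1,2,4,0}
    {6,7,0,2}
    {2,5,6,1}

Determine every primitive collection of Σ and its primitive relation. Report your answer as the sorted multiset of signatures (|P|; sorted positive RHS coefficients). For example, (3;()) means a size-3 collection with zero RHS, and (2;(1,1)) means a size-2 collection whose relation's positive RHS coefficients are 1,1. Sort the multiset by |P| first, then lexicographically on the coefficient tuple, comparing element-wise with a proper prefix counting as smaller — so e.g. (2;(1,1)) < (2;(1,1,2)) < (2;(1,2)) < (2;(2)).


|primitive collections| = 12. Relations:

  P = {2,8}:  v_{2} + v_{8} = 0  ⟹  sig = (2;())
  P = {3,7}:  v_{3} + v_{7} = 0  ⟹  sig = (2;())
  P = {1,3}:  v_{1} + v_{3} = v_{4}  ⟹  sig = (2;(1))
  P = {4,7}:  v_{4} + v_{7} = v_{1}  ⟹  sig = (2;(1))
  P = {4,8}:  v_{4} + v_{8} = v_{0} + v_{5}  ⟹  sig = (2;(1,1))
  P = {3,8}:  v_{3} + v_{8} = v_{0} + v_{4} + v_{6}  ⟹  sig = (2;(1,1,1))
  P = {3,5}:  v_{3} + v_{5} = 2·v_{4} + v_{6}  ⟹  sig = (2;(1,2))
  P = {5,7}:  v_{5} + v_{7} = 2·v_{1} + v_{6}  ⟹  sig = (2;(1,2))
  P = {0,1,6}:  v_{0} + v_{1} + v_{6} = v_{8}  ⟹  sig = (3;(1))
  P = {0,2,5}:  v_{0} + v_{2} + v_{5} = v_{4}  ⟹  sig = (3;(1))
  P = {1,4,6}:  v_{1} + v_{4} + v_{6} = v_{5}  ⟹  sig = (3;(1))
  P = {0,2,4,6}:  v_{0} + v_{2} + v_{4} + v_{6} = v_{3}  ⟹  sig = (4;(1))

Hence PRS(X_Σ) =
    (2;())
    (2;())
    (2;(1))
    (2;(1))
    (2;(1,1))
    (2;(1,1,1))
    (2;(1,2))
    (2;(1,2))
    (3;(1))
    (3;(1))
    (3;(1))
    (4;(1))


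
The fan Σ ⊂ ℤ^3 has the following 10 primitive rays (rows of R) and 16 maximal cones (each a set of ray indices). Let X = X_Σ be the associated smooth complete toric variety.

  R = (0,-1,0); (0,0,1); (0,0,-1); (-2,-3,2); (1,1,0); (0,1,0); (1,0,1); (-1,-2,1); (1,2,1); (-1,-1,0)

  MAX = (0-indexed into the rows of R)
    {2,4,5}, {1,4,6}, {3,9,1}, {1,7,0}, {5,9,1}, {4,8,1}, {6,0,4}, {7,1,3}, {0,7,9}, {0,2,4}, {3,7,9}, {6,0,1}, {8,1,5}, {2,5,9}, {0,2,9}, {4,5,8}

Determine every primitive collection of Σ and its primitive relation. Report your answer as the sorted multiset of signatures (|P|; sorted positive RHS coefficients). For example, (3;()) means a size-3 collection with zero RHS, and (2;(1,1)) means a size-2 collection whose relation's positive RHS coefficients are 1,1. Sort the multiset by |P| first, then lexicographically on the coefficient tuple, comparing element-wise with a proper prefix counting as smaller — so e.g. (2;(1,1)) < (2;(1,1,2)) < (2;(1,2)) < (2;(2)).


Σ has 25 primitive collections:

  • {0,5}:  v_{0} + v_{5} = 0  →  sig = (2;())
  • {1,2}:  v_{1} + v_{2} = 0  →  sig = (2;())
  • {4,9}:  v_{4} + v_{9} = 0  →  sig = (2;())
  • {0,8}:  v_{0} + v_{8} = v_{1} + v_{4}  →  sig = (2;(1,1))
  • {2,3}:  v_{2} + v_{3} = v_{7} + v_{9}  →  sig = (2;(1,1))
  • {2,6}:  v_{2} + v_{6} = v_{0} + v_{4}  →  sig = (2;(1,1))
  • {2,7}:  v_{2} + v_{7} = v_{0} + v_{9}  →  sig = (2;(1,1))
  • {2,8}:  v_{2} + v_{8} = v_{4} + v_{5}  →  sig = (2;(1,1))
  • {3,4}:  v_{3} + v_{4} = v_{1} + v_{7}  →  sig = (2;(1,1))
  • {4,7}:  v_{4} + v_{7} = v_{0} + v_{1}  →  sig = (2;(1,1))
  • {5,6}:  v_{5} + v_{6} = v_{1} + v_{4}  →  sig = (2;(1,1))
  • {5,7}:  v_{5} + v_{7} = v_{1} + v_{9}  →  sig = (2;(1,1))
  • {6,9}:  v_{6} + v_{9} = v_{0} + v_{1}  →  sig = (2;(1,1))
  • {8,9}:  v_{8} + v_{9} = v_{1} + v_{5}  →  sig = (2;(1,1))
  • {3,6}:  v_{3} + v_{6} = v_{0} + 2·v_{1} + v_{7}  →  sig = (2;(1,1,2))
  • {3,8}:  v_{3} + v_{8} = 3·v_{1} + v_{9}  →  sig = (2;(1,3))
  • {0,3}:  v_{0} + v_{3} = 2·v_{7}  →  sig = (2;(2))
  • {7,8}:  v_{7} + v_{8} = 2·v_{1}  →  sig = (2;(2))
  • {3,5}:  v_{3} + v_{5} = 2·v_{1} + 2·v_{9}  →  sig = (2;(2,2))
  • {6,7}:  v_{6} + v_{7} = 2·v_{0} + 2·v_{1}  →  sig = (2;(2,2))
  • {6,8}:  v_{6} + v_{8} = 2·v_{1} + 2·v_{4}  →  sig = (2;(2,2))
  • {0,1,4}:  v_{0} + v_{1} + v_{4} = v_{6}  →  sig = (3;(1))
  • {0,1,9}:  v_{0} + v_{1} + v_{9} = v_{7}  →  sig = (3;(1))
  • {1,4,5}:  v_{1} + v_{4} + v_{5} = v_{8}  →  sig = (3;(1))
  • {1,7,9}:  v_{1} + v_{7} + v_{9} = v_{3}  →  sig = (3;(1))

Hence PRS(X_Σ) =
    |P|=2: 21 collections, coeffs (), (), (), (1,1), (1,1), (1,1), (1,1), (1,1), (1,1), (1,1), (1,1), (1,1), (1,1), (1,1), (1,1,2), (1,3), (2), (2), (2,2), (2,2), (2,2)
    |P|=3: 4 collections, coeffs (1), (1), (1), (1)


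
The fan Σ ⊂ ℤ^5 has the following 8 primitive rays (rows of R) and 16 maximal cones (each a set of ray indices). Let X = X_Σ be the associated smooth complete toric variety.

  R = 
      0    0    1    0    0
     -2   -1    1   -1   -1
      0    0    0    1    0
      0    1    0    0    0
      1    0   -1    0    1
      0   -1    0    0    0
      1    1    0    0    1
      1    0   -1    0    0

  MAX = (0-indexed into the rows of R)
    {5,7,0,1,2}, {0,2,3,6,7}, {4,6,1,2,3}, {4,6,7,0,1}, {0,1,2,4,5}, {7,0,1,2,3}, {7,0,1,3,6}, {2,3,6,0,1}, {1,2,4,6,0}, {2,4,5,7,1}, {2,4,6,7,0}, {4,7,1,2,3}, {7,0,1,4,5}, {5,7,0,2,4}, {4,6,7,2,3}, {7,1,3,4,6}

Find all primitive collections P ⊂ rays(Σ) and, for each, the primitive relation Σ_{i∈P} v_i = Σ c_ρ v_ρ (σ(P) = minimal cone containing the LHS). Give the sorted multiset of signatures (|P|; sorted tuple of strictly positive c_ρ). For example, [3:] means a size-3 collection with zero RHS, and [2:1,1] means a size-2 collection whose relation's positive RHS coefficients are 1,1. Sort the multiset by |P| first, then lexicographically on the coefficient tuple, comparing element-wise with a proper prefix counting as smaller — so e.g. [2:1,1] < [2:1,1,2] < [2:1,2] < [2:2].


Δ(Σ) — 8 vertices, 5 min non-faces:

  P = {3,5}:  v_{3} + v_{5} = 0 — sig = [2:]
  P = {5,6}:  v_{5} + v_{6} = v_{0} + v_{4} — sig = [2:1,1]
  P = {0,3,4}:  v_{0} + v_{3} + v_{4} = v_{6} — sig = [3:1]
  P = {1,2,6,7}:  v_{1} + v_{2} + v_{6} + v_{7} = 0 — sig = [4:]
  P = {0,1,2,4,7}:  v_{0} + v_{1} + v_{2} + v_{4} + v_{7} = v_{5} — sig = [5:1]

Signatures (|P|; sorted positive RHS coefficients), sorted:
[[2:], [2:1,1], [3:1], [4:], [5:1]]


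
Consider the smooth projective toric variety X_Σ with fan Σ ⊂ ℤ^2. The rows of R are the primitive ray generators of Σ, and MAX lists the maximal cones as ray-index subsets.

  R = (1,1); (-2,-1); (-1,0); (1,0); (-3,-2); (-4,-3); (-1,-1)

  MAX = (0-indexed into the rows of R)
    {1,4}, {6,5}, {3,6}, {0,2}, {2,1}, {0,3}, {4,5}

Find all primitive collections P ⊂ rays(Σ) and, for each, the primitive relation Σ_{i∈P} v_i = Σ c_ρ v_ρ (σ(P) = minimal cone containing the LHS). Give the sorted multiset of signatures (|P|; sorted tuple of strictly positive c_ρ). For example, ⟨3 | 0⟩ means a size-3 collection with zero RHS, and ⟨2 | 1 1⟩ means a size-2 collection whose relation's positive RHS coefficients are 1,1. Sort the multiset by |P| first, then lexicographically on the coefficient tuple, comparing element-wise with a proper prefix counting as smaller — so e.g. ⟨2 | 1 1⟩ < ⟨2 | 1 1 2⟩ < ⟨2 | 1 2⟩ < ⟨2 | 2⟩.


Δ(Σ) — 7 vertices, 14 min non-faces:

  • {0,6}:  v_{0} + v_{6} = 0  →  sig = ⟨2 | 0⟩
  • {2,3}:  v_{2} + v_{3} = 0  →  sig = ⟨2 | 0⟩
  • {0,1}:  v_{0} + v_{1} = v_{2}  →  sig = ⟨2 | 1⟩
  • {0,4}:  v_{0} + v_{4} = v_{1}  →  sig = ⟨2 | 1⟩
  • {0,5}:  v_{0} + v_{5} = v_{4}  →  sig = ⟨2 | 1⟩
  • {1,3}:  v_{1} + v_{3} = v_{6}  →  sig = ⟨2 | 1⟩
  • {1,6}:  v_{1} + v_{6} = v_{4}  →  sig = ⟨2 | 1⟩
  • {2,6}:  v_{2} + v_{6} = v_{1}  →  sig = ⟨2 | 1⟩
  • {4,6}:  v_{4} + v_{6} = v_{5}  →  sig = ⟨2 | 1⟩
  • {2,5}:  v_{2} + v_{5} = v_{1} + v_{4}  →  sig = ⟨2 | 1 1⟩
  • {1,5}:  v_{1} + v_{5} = 2·v_{4}  →  sig = ⟨2 | 2⟩
  • {2,4}:  v_{2} + v_{4} = 2·v_{1}  →  sig = ⟨2 | 2⟩
  • {3,4}:  v_{3} + v_{4} = 2·v_{6}  →  sig = ⟨2 | 2⟩
  • {3,5}:  v_{3} + v_{5} = 3·v_{6}  →  sig = ⟨2 | 3⟩

so the primitive-relation signature multiset is
[⟨2 | 0⟩, ⟨2 | 0⟩, ⟨2 | 1⟩, ⟨2 | 1⟩, ⟨2 | 1⟩, ⟨2 | 1⟩, ⟨2 | 1⟩, ⟨2 | 1⟩, ⟨2 | 1⟩, ⟨2 | 1 1⟩, ⟨2 | 2⟩, ⟨2 | 2⟩, ⟨2 | 2⟩, ⟨2 | 3⟩]


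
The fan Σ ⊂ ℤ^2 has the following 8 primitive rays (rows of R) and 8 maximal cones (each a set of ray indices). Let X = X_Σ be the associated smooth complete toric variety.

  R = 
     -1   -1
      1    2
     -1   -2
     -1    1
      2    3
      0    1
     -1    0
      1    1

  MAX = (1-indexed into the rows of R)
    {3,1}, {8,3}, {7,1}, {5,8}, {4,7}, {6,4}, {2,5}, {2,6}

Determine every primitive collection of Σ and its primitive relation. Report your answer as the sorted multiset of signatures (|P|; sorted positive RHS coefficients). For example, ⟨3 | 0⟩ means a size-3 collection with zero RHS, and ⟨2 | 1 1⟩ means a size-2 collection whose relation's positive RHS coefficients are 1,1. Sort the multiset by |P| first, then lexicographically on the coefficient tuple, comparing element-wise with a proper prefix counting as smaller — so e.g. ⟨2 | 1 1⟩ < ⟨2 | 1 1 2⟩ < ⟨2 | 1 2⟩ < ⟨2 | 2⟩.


|primitive collections| = 20. Relations:

  • {1,8}:  v_{1} + v_{8} = 0  ⟹  sig = ⟨2 | 0⟩
  • {2,3}:  v_{2} + v_{3} = 0  ⟹  sig = ⟨2 | 0⟩
  • {1,2}:  v_{1} + v_{2} = v_{6}  ⟹  sig = ⟨2 | 1⟩
  • {1,5}:  v_{1} + v_{5} = v_{2}  ⟹  sig = ⟨2 | 1⟩
  • {1,6}:  v_{1} + v_{6} = v_{7}  ⟹  sig = ⟨2 | 1⟩
  • {2,8}:  v_{2} + v_{8} = v_{5}  ⟹  sig = ⟨2 | 1⟩
  • {3,5}:  v_{3} + v_{5} = v_{8}  ⟹  sig = ⟨2 | 1⟩
  • {3,6}:  v_{3} + v_{6} = v_{1}  ⟹  sig = ⟨2 | 1⟩
  • {6,7}:  v_{6} + v_{7} = v_{4}  ⟹  sig = ⟨2 | 1⟩
  • {6,8}:  v_{6} + v_{8} = v_{2}  ⟹  sig = ⟨2 | 1⟩
  • {7,8}:  v_{7} + v_{8} = v_{6}  ⟹  sig = ⟨2 | 1⟩
  • {3,4}:  v_{3} + v_{4} = v_{1} + v_{7}  ⟹  sig = ⟨2 | 1 1⟩
  • {5,7}:  v_{5} + v_{7} = v_{2} + v_{6}  ⟹  sig = ⟨2 | 1 1⟩
  • {4,5}:  v_{4} + v_{5} = v_{2} + 2·v_{6}  ⟹  sig = ⟨2 | 1 2⟩
  • {1,4}:  v_{1} + v_{4} = 2·v_{7}  ⟹  sig = ⟨2 | 2⟩
  • {2,7}:  v_{2} + v_{7} = 2·v_{6}  ⟹  sig = ⟨2 | 2⟩
  • {3,7}:  v_{3} + v_{7} = 2·v_{1}  ⟹  sig = ⟨2 | 2⟩
  • {4,8}:  v_{4} + v_{8} = 2·v_{6}  ⟹  sig = ⟨2 | 2⟩
  • {5,6}:  v_{5} + v_{6} = 2·v_{2}  ⟹  sig = ⟨2 | 2⟩
  • {2,4}:  v_{2} + v_{4} = 3·v_{6}  ⟹  sig = ⟨2 | 3⟩

so the primitive-relation signature multiset is
    ⟨2 | 0⟩
    ⟨2 | 0⟩
    ⟨2 | 1⟩
    ⟨2 | 1⟩
    ⟨2 | 1⟩
    ⟨2 | 1⟩
    ⟨2 | 1⟩
    ⟨2 | 1⟩
    ⟨2 | 1⟩
    ⟨2 | 1⟩
    ⟨2 | 1⟩
    ⟨2 | 1 1⟩
    ⟨2 | 1 1⟩
    ⟨2 | 1 2⟩
    ⟨2 | 2⟩
    ⟨2 | 2⟩
    ⟨2 | 2⟩
    ⟨2 | 2⟩
    ⟨2 | 2⟩
    ⟨2 | 3⟩


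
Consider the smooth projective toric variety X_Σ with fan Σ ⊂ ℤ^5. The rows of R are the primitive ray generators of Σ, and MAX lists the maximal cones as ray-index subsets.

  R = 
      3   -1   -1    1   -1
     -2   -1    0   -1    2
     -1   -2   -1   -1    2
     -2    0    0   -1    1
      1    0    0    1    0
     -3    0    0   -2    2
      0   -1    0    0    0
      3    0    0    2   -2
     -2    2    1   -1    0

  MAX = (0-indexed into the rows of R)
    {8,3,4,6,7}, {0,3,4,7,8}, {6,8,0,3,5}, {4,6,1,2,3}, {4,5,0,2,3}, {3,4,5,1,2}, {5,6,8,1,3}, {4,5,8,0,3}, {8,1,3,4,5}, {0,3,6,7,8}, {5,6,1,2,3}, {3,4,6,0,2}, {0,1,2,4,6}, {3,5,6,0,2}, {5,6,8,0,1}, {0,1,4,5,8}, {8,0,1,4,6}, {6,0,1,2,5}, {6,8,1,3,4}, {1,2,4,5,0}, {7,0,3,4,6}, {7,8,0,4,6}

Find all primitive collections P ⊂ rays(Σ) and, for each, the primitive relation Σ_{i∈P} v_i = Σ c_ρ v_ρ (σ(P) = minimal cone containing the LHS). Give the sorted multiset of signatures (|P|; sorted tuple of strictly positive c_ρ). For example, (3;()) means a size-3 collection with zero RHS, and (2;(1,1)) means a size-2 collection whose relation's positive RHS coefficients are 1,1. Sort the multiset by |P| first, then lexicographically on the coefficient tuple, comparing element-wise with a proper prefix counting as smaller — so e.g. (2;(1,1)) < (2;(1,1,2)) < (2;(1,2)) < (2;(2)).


Σ has 7 primitive collections:

  • {5,7}:  v_{5} + v_{7} = 0  so sig = (2;())
  • {2,8}:  v_{2} + v_{8} = v_{5}  so sig = (2;(1))
  • {1,7}:  v_{1} + v_{7} = v_{4} + v_{6}  so sig = (2;(1,1))
  • {2,7}:  v_{2} + v_{7} = v_{0} + v_{3} + v_{4} + v_{6}  so sig = (2;(1,1,1,1))
  • {0,1,3}:  v_{0} + v_{1} + v_{3} = v_{2}  so sig = (3;(1))
  • {4,5,6}:  v_{4} + v_{5} + v_{6} = v_{1}  so sig = (3;(1))
  • {0,3,4,6,8}:  v_{0} + v_{3} + v_{4} + v_{6} + v_{8} = 0  so sig = (5;())

Sorted signature multiset PRS(X):
    (2;())
    (2;(1))
    (2;(1,1))
    (2;(1,1,1,1))
    (3;(1))
    (3;(1))
    (5;())


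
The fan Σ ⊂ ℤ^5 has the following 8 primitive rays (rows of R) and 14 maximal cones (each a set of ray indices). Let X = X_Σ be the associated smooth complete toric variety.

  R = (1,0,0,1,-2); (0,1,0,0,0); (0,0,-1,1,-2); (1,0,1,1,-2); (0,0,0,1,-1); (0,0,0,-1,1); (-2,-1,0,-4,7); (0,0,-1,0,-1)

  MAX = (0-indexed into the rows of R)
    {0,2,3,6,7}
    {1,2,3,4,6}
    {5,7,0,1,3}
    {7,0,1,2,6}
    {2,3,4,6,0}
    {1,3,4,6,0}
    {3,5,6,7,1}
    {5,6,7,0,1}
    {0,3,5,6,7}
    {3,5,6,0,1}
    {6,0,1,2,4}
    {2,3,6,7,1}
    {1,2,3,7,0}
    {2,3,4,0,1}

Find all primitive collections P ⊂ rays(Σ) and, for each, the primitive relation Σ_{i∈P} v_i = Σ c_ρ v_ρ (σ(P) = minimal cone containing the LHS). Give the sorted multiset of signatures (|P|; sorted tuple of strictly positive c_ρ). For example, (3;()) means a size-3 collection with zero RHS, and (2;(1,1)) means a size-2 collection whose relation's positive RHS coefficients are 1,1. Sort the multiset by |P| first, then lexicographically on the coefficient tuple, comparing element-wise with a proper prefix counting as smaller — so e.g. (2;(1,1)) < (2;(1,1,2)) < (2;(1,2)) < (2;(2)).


Primitive collections (5):

  {4,5}:  v_{4} + v_{5} = 0 — sig = (2;())
  {2,5}:  v_{2} + v_{5} = v_{7} — sig = (2;(1))
  {4,7}:  v_{4} + v_{7} = v_{2} — sig = (2;(1))
  {0,1,2,3,6}:  v_{0} + v_{1} + v_{2} + v_{3} + v_{6} = v_{5} — sig = (5;(1))
  {0,1,3,6,7}:  v_{0} + v_{1} + v_{3} + v_{6} + v_{7} = 2·v_{5} — sig = (5;(2))

Hence PRS(X_Σ) =
    |P|=2: 3 collections, coeffs (), (1), (1)
    |P|=5: 2 collections, coeffs (1), (2)


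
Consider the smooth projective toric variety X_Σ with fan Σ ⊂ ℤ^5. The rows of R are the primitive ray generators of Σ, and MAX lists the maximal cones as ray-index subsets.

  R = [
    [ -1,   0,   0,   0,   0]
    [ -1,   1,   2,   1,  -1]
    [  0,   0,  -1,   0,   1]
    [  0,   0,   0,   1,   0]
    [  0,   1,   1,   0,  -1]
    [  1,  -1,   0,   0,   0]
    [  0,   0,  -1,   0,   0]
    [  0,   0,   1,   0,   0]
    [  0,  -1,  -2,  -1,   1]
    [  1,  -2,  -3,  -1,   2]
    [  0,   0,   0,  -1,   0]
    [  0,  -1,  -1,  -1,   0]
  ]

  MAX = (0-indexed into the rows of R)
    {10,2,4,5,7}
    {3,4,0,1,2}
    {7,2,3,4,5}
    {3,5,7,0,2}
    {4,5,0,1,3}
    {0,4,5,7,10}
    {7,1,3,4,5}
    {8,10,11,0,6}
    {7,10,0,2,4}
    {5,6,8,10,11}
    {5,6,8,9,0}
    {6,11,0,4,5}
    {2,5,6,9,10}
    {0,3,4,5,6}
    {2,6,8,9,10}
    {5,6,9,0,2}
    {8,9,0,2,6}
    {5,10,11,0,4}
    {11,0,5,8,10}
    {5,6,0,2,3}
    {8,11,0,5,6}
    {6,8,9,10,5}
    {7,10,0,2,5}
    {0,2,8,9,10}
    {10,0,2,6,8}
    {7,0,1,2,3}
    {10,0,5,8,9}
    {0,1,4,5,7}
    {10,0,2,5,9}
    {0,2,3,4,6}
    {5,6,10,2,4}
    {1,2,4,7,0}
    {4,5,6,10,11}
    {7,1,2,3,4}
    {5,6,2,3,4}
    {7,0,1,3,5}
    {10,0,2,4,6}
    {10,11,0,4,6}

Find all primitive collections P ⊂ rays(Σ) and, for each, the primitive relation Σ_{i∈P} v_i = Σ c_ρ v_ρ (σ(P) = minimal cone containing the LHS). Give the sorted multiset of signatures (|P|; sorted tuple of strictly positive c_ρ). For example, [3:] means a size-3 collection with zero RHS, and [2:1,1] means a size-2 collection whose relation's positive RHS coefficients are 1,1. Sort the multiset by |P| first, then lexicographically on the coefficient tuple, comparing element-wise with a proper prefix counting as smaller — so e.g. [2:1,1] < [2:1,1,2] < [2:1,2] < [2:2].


The 23 primitive collections of Σ (r=12, n=5):

  {3,10}:  v_{3} + v_{10} = 0  so sig = [2:]
  {6,7}:  v_{6} + v_{7} = 0  so sig = [2:]
  {1,8}:  v_{1} + v_{8} = v_{0}  so sig = [2:1]
  {2,11}:  v_{2} + v_{11} = v_{8}  so sig = [2:1]
  {4,8}:  v_{4} + v_{8} = v_{6} + v_{10}  so sig = [2:1,1]
  {1,6}:  v_{1} + v_{6} = v_{0} + v_{3} + v_{4}  so sig = [2:1,1,1]
  {1,9}:  v_{1} + v_{9} = v_{0} + v_{2} + v_{5}  so sig = [2:1,1,1]
  {1,10}:  v_{1} + v_{10} = v_{0} + v_{4} + v_{7}  so sig = [2:1,1,1]
  {3,11}:  v_{3} + v_{11} = v_{0} + v_{5} + v_{6}  so sig = [2:1,1,1]
  {7,11}:  v_{7} + v_{11} = v_{0} + v_{5} + v_{10}  so sig = [2:1,1,1]
  {3,8}:  v_{3} + v_{8} = v_{0} + v_{2} + v_{5} + v_{6}  so sig = [2:1,1,1,1]
  {4,9}:  v_{4} + v_{9} = v_{2} + v_{5} + v_{6} + v_{10}  so sig = [2:1,1,1,1]
  {7,8}:  v_{7} + v_{8} = v_{0} + v_{2} + v_{5} + v_{10}  so sig = [2:1,1,1,1]
  {1,11}:  v_{1} + v_{11} = 2·v_{0} + v_{4} + v_{5}  so sig = [2:1,1,2]
  {3,9}:  v_{3} + v_{9} = v_{0} + 2·v_{2} + 2·v_{5} + v_{6}  so sig = [2:1,1,2,2]
  {7,9}:  v_{7} + v_{9} = v_{0} + 2·v_{2} + 2·v_{5} + v_{10}  so sig = [2:1,1,2,2]
  {9,11}:  v_{9} + v_{11} = v_{5} + 2·v_{8}  so sig = [2:1,2]
  {2,5,8}:  v_{2} + v_{5} + v_{8} = v_{9}  so sig = [3:1]
  {1,2,5}:  v_{1} + v_{2} + v_{5} = v_{3} + v_{7}  so sig = [3:1,1]
  {0,2,4,5}:  v_{0} + v_{2} + v_{4} + v_{5} = 0  so sig = [4:]
  {0,3,4,7}:  v_{0} + v_{3} + v_{4} + v_{7} = v_{1}  so sig = [4:1]
  {0,5,6,10}:  v_{0} + v_{5} + v_{6} + v_{10} = v_{11}  so sig = [4:1]
  {0,6,9,10}:  v_{0} + v_{6} + v_{9} + v_{10} = 2·v_{8}  so sig = [4:2]

Sorted signature multiset PRS(X):
    |P|=2: 17 collections, coeffs (), (), (1), (1), (1,1), (1,1,1), (1,1,1), (1,1,1), (1,1,1), (1,1,1), (1,1,1,1), (1,1,1,1), (1,1,1,1), (1,1,2), (1,1,2,2), (1,1,2,2), (1,2)
    |P|=3: 2 collections, coeffs (1), (1,1)
    |P|=4: 4 collections, coeffs (), (1), (1), (2)


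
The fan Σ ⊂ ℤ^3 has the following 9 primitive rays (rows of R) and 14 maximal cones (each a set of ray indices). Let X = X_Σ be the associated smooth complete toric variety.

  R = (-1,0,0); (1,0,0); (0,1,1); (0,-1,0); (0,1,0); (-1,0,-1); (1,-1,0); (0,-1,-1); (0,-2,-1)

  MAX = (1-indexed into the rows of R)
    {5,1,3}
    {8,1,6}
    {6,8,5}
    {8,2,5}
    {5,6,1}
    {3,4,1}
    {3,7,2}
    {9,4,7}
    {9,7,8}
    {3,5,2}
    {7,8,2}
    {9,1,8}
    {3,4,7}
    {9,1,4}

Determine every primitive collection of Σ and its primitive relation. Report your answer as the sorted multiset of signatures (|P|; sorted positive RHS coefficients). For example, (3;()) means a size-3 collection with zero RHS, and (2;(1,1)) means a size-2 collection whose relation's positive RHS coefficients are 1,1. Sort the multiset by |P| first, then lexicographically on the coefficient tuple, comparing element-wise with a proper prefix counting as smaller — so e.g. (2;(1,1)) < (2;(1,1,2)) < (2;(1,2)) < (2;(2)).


16 minimal non-faces of Δ(Σ) (on 9 rays):

  P = {1,2}:  v_{1} + v_{2} = 0  so sig = (2;())
  P = {3,8}:  v_{3} + v_{8} = 0  so sig = (2;())
  P = {4,5}:  v_{4} + v_{5} = 0  so sig = (2;())
  P = {1,7}:  v_{1} + v_{7} = v_{4}  so sig = (2;(1))
  P = {2,4}:  v_{2} + v_{4} = v_{7}  so sig = (2;(1))
  P = {3,9}:  v_{3} + v_{9} = v_{4}  so sig = (2;(1))
  P = {4,8}:  v_{4} + v_{8} = v_{9}  so sig = (2;(1))
  P = {5,7}:  v_{5} + v_{7} = v_{2}  so sig = (2;(1))
  P = {5,9}:  v_{5} + v_{9} = v_{8}  so sig = (2;(1))
  P = {6,7}:  v_{6} + v_{7} = v_{8}  so sig = (2;(1))
  P = {2,6}:  v_{2} + v_{6} = v_{5} + v_{8}  so sig = (2;(1,1))
  P = {2,9}:  v_{2} + v_{9} = v_{7} + v_{8}  so sig = (2;(1,1))
  P = {3,6}:  v_{3} + v_{6} = v_{1} + v_{5}  so sig = (2;(1,1))
  P = {4,6}:  v_{4} + v_{6} = v_{1} + v_{8}  so sig = (2;(1,1))
  P = {6,9}:  v_{6} + v_{9} = v_{1} + 2·v_{8}  so sig = (2;(1,2))
  P = {1,5,8}:  v_{1} + v_{5} + v_{8} = v_{6}  so sig = (3;(1))

Signatures (|P|; sorted positive RHS coefficients), sorted:
[(2;()), (2;()), (2;()), (2;(1)), (2;(1)), (2;(1)), (2;(1)), (2;(1)), (2;(1)), (2;(1)), (2;(1,1)), (2;(1,1)), (2;(1,1)), (2;(1,1)), (2;(1,2)), (3;(1))]


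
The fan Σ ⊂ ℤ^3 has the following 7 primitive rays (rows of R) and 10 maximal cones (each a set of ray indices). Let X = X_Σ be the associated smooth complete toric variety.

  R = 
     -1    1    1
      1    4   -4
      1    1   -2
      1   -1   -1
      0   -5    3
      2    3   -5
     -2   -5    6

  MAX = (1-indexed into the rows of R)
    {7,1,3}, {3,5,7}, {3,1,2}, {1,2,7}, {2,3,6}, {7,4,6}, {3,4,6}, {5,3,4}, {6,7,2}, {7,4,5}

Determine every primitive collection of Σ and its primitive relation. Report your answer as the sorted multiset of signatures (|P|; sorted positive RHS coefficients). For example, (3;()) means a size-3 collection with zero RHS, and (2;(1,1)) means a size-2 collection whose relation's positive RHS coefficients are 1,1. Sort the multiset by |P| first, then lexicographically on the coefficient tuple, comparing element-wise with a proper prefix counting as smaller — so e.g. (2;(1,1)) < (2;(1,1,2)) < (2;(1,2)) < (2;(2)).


The 9 primitive collections of Σ (r=7, n=3):

  P = {1,4}:  v_{1} + v_{4} = 0  ⇒ sig = (2;())
  P = {1,6}:  v_{1} + v_{6} = v_{2}  ⇒ sig = (2;(1))
  P = {2,4}:  v_{2} + v_{4} = v_{6}  ⇒ sig = (2;(1))
  P = {2,5}:  v_{2} + v_{5} = v_{4}  ⇒ sig = (2;(1))
  P = {1,5}:  v_{1} + v_{5} = v_{3} + v_{7}  ⇒ sig = (2;(1,1))
  P = {5,6}:  v_{5} + v_{6} = 2·v_{4}  ⇒ sig = (2;(2))
  P = {2,3,7}:  v_{2} + v_{3} + v_{7} = 0  ⇒ sig = (3;())
  P = {3,4,7}:  v_{3} + v_{4} + v_{7} = v_{5}  ⇒ sig = (3;(1))
  P = {3,6,7}:  v_{3} + v_{6} + v_{7} = v_{4}  ⇒ sig = (3;(1))

Signatures (|P|; sorted positive RHS coefficients), sorted:
    (2;())
    (2;(1))
    (2;(1))
    (2;(1))
    (2;(1,1))
    (2;(2))
    (3;())
    (3;(1))
    (3;(1))


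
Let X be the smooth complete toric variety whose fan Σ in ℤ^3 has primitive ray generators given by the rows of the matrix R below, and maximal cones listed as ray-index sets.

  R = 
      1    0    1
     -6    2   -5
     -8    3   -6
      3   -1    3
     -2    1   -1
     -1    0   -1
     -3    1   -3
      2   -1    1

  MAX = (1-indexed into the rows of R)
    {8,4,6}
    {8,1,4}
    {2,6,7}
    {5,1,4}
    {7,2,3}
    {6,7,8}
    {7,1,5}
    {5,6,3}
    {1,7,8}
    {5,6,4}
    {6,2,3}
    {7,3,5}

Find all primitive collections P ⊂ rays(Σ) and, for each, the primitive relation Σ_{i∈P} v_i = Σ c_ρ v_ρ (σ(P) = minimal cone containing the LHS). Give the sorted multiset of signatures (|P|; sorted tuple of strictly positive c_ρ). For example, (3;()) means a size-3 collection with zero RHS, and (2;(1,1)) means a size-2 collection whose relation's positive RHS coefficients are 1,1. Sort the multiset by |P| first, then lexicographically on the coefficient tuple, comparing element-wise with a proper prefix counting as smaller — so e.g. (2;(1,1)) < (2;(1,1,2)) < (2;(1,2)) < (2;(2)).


12 minimal non-faces of Δ(Σ) (on 8 rays):

  {1,6}:  v_{1} + v_{6} = 0 ; sig = (2;())
  {4,7}:  v_{4} + v_{7} = 0 ; sig = (2;())
  {5,8}:  v_{5} + v_{8} = 0 ; sig = (2;())
  {2,5}:  v_{2} + v_{5} = v_{3} ; sig = (2;(1))
  {3,8}:  v_{3} + v_{8} = v_{2} ; sig = (2;(1))
  {1,2}:  v_{1} + v_{2} = v_{5} + v_{7} ; sig = (2;(1,1))
  {2,4}:  v_{2} + v_{4} = v_{5} + v_{6} ; sig = (2;(1,1))
  {2,8}:  v_{2} + v_{8} = v_{6} + v_{7} ; sig = (2;(1,1))
  {1,3}:  v_{1} + v_{3} = 2·v_{5} + v_{7} ; sig = (2;(1,2))
  {3,4}:  v_{3} + v_{4} = 2·v_{5} + v_{6} ; sig = (2;(1,2))
  {5,6,7}:  v_{5} + v_{6} + v_{7} = v_{2} ; sig = (3;(1))
  {3,6,7}:  v_{3} + v_{6} + v_{7} = 2·v_{2} ; sig = (3;(2))

Sorted signature multiset PRS(X):
    |P|=2: 10 collections, coeffs (), (), (), (1), (1), (1,1), (1,1), (1,1), (1,2), (1,2)
    |P|=3: 2 collections, coeffs (1), (2)


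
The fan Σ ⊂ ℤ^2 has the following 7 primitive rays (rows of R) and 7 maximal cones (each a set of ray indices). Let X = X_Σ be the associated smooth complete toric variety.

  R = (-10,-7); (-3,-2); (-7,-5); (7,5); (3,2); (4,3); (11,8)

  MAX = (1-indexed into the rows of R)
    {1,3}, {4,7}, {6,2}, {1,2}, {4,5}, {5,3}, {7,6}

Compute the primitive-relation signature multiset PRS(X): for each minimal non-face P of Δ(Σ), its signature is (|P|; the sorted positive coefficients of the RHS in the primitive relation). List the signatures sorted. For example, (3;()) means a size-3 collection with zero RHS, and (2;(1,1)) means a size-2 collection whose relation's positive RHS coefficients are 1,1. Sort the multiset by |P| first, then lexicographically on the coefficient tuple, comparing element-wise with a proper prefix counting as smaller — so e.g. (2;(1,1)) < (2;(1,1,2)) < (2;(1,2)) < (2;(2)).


Δ(Σ) — 7 vertices, 14 min non-faces:

  P={2,5}:  v_{2} + v_{5} = 0 — sig = (2;())
  P={3,4}:  v_{3} + v_{4} = 0 — sig = (2;())
  P={1,4}:  v_{1} + v_{4} = v_{2} — sig = (2;(1))
  P={1,5}:  v_{1} + v_{5} = v_{3} — sig = (2;(1))
  P={2,3}:  v_{2} + v_{3} = v_{1} — sig = (2;(1))
  P={2,4}:  v_{2} + v_{4} = v_{6} — sig = (2;(1))
  P={3,6}:  v_{3} + v_{6} = v_{2} — sig = (2;(1))
  P={3,7}:  v_{3} + v_{7} = v_{6} — sig = (2;(1))
  P={4,6}:  v_{4} + v_{6} = v_{7} — sig = (2;(1))
  P={5,6}:  v_{5} + v_{6} = v_{4} — sig = (2;(1))
  P={1,7}:  v_{1} + v_{7} = v_{2} + v_{6} — sig = (2;(1,1))
  P={1,6}:  v_{1} + v_{6} = 2·v_{2} — sig = (2;(2))
  P={2,7}:  v_{2} + v_{7} = 2·v_{6} — sig = (2;(2))
  P={5,7}:  v_{5} + v_{7} = 2·v_{4} — sig = (2;(2))

Hence PRS(X_Σ) =
[(2;()), (2;()), (2;(1)), (2;(1)), (2;(1)), (2;(1)), (2;(1)), (2;(1)), (2;(1)), (2;(1)), (2;(1,1)), (2;(2)), (2;(2)), (2;(2))]


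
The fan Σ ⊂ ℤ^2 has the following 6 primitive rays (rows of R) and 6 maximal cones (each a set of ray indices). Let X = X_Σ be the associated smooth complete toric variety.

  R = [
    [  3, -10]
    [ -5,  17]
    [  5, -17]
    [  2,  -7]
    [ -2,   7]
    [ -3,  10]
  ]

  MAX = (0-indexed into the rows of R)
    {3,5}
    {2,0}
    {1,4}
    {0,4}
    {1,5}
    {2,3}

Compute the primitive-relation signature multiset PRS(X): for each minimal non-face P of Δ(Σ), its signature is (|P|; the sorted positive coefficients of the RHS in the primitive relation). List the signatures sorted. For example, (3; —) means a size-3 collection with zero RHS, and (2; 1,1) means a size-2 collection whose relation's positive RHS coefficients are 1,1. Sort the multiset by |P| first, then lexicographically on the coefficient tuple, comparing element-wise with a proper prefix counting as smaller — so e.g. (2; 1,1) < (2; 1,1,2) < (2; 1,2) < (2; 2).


The 9 primitive collections of Σ (r=6, n=2):

  P = {0,5}:  v_{0} + v_{5} = 0  ⟹  sig = (2; —)
  P = {1,2}:  v_{1} + v_{2} = 0  ⟹  sig = (2; —)
  P = {3,4}:  v_{3} + v_{4} = 0  ⟹  sig = (2; —)
  P = {0,1}:  v_{0} + v_{1} = v_{4}  ⟹  sig = (2; 1)
  P = {0,3}:  v_{0} + v_{3} = v_{2}  ⟹  sig = (2; 1)
  P = {1,3}:  v_{1} + v_{3} = v_{5}  ⟹  sig = (2; 1)
  P = {2,4}:  v_{2} + v_{4} = v_{0}  ⟹  sig = (2; 1)
  P = {2,5}:  v_{2} + v_{5} = v_{3}  ⟹  sig = (2; 1)
  P = {4,5}:  v_{4} + v_{5} = v_{1}  ⟹  sig = (2; 1)

Sorted signature multiset PRS(X):
{ (2; —) ×3,  (2; 1) ×6 }
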